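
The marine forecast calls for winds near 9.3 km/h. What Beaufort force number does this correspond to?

Beaufort force 2

9.3 km/h = 2.6 m/s, which is Beaufort 2 (light breeze, 1.6–3.3 m/s).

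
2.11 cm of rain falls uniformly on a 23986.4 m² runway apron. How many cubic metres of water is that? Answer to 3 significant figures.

Depth: 2.11 cm × 10 = 21.1 mm.
1 mm over 1 m² is 1 L, so volume = 21.1 × 23986.4 = 506113.04 L = 506 m³.

506 cubic metres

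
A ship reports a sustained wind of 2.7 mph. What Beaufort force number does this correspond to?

2.7 mph = 1.2 m/s, which is Beaufort 1 (light air, 0.3–1.5 m/s).

Beaufort force 1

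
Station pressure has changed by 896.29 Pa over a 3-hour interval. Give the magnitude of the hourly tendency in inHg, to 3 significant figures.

0.0882 inHg per hour

896.29 Pa / 3 h × 0.0002953 inHg/Pa = 0.0882 inHg/h.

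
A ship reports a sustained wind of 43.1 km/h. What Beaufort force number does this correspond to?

Beaufort force 6

43.1 km/h = 12.0 m/s, which is Beaufort 6 (strong breeze, 10.8–13.8 m/s).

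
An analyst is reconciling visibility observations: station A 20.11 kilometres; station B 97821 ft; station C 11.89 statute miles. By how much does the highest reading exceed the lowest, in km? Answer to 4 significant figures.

10.68 km

station B: 97821 ft = 29.8158 km.
station C: 11.89 SM = 19.1351 km.
Spread: 29.8158 − 19.1351 = 10.68 km.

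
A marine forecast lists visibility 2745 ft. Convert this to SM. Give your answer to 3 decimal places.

1 ft = 0.000189394 SM, so 2745 × 0.000189394 = 0.520 SM.

0.520 SM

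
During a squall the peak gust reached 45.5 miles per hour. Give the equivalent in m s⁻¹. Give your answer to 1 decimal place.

20.3 m/s

1 mph = 0.44704 m/s, so 45.5 × 0.44704 = 20.3 m/s.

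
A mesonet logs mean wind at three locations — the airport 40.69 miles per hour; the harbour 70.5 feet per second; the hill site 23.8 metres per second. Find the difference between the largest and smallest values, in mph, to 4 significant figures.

the harbour: 70.5 ft/s = 48.0682 mph.
the hill site: 23.8 m/s = 53.2391 mph.
Spread: 53.2391 − 40.6900 = 12.55 mph.

12.55 mph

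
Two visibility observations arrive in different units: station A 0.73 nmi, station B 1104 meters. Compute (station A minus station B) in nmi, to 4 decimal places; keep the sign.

0.1339 nmi

station B: 1104 m = 0.596112 nmi.
Difference: 0.730000 − 0.596112 = 0.1339 nmi.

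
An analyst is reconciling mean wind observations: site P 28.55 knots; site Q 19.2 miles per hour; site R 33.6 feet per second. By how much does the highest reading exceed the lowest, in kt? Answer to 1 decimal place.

site Q: 19.2 mph = 16.684 kt.
site R: 33.6 ft/s = 19.907 kt.
Spread: 28.550 − 16.684 = 11.9 kt.

11.9 kt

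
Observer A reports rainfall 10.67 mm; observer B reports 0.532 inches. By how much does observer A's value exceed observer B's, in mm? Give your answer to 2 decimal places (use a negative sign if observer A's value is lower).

-2.84 mm

observer B: 0.532 in = 13.5128 mm.
Difference: 10.6700 − 13.5128 = -2.84 mm.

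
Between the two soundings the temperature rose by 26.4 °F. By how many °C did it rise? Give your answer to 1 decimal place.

14.7 °C

A change of 1 °C equals a change of 1.8 °F: Δ°C = 26.4 × 0.5556 = 14.7 °C.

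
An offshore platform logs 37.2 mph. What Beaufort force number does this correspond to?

Beaufort force 7

37.2 mph = 16.6 m/s, which is Beaufort 7 (near gale, 13.9–17.1 m/s).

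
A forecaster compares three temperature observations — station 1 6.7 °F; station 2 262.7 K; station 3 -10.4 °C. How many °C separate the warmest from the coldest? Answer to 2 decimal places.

3.66 °C

station 1: 6.7 °F = -14.056 °C.
station 2: 262.7 K = -10.450 °C.
Spread: (-10.400) − (-14.056) = 3.656 °C.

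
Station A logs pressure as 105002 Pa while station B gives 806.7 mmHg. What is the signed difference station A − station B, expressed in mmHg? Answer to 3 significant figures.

station A: 105002 Pa = 787.580 mmHg.
Difference: 787.580 − 806.700 = -19.1 mmHg.

-19.1 mmHg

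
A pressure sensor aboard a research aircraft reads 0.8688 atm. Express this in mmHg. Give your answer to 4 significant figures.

660.3 mmHg

1 atm = 760 mmHg, so 0.8688 × 760 = 660.3 mmHg.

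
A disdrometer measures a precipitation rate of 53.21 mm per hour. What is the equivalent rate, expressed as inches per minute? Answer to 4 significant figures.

0.03491 in/minute

53.21 mm/hour × 0.0393701 in/mm × 0.0166667 hour/minute = 0.03491 in/minute.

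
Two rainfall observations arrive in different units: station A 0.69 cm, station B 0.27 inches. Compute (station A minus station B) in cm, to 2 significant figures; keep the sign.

station B: 0.27 in = 0.685800 cm.
Difference: 0.690000 − 0.685800 = 0.0042 cm.

0.0042 cm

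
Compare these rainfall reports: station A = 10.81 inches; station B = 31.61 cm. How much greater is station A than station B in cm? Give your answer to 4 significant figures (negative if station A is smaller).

-4.153 cm

station A: 10.81 in = 27.45740 cm.
Difference: 27.45740 − 31.61000 = -4.153 cm.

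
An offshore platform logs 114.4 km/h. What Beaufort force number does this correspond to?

114.4 km/h = 31.8 m/s, which is Beaufort 11 (violent storm, 28.5–32.6 m/s).

Beaufort force 11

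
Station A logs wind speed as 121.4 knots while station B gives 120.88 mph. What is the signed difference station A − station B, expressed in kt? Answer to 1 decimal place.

station B: 120.88 mph = 105.042 kt.
Difference: 121.400 − 105.042 = 16.4 kt.

16.4 kt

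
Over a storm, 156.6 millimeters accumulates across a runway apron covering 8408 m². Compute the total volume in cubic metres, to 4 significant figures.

1 mm over 1 m² is 1 L, so volume = 156.6 × 8408 = 1316692.8 L = 1317 m³.

1317 cubic metres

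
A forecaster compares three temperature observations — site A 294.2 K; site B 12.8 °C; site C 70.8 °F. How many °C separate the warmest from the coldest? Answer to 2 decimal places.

site A: 294.2 K = 21.050 °C.
site C: 70.8 °F = 21.556 °C.
Spread: 21.556 − 12.800 = 8.756 °C.

8.76 °C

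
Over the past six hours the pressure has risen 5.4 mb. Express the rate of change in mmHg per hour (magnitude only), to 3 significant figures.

0.675 mmHg per hour

5.4 mb / 6 h × 0.750062 mmHg/mb = 0.675 mmHg/h.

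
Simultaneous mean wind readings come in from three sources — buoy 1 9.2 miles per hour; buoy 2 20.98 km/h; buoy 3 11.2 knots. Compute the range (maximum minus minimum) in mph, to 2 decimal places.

3.84 mph

buoy 2: 20.98 km/h = 13.0364 mph.
buoy 3: 11.2 kt = 12.8887 mph.
Spread: 13.0364 − 9.2000 = 3.84 mph.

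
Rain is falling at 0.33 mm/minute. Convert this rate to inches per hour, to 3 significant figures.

0.780 in/hour

0.33 mm/minute × 0.0393701 in/mm × 60 minute/hour = 0.780 in/hour.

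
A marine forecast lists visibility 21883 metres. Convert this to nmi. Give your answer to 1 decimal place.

1 m = 0.000539957 nmi, so 21883 × 0.000539957 = 11.8 nmi.

11.8 nmi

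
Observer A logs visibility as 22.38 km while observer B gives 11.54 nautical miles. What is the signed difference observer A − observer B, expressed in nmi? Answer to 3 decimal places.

observer A: 22.38 km = 12.08423 nmi.
Difference: 12.08423 − 11.54000 = 0.544 nmi.

0.544 nmi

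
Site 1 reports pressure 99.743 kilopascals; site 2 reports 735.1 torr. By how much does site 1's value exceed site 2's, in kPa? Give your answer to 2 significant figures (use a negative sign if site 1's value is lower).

1.7 kPa

site 2: 735.1 mmHg = 98.005 kPa.
Difference: 99.743 − 98.005 = 1.7 kPa.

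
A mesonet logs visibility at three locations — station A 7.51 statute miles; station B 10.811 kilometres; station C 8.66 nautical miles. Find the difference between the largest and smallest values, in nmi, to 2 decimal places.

station A: 7.51 SM = 6.5260 nmi.
station B: 10.811 km = 5.8375 nmi.
Spread: 8.6600 − 5.8375 = 2.82 nmi.

2.82 nmi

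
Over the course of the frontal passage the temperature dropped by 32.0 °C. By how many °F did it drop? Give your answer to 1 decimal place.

For a temperature change the 32° offset cancels: Δ°F = 32.0 × 1.8 = 57.6 °F.

57.6 °F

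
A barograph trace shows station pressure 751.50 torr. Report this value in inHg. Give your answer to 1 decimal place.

1 mmHg = 0.0393701 inHg, so 751.50 × 0.0393701 = 29.6 inHg.

29.6 inHg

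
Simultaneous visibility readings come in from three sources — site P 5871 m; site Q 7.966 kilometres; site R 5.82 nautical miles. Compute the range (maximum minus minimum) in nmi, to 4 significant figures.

site P: 5871 m = 3.17009 nmi.
site Q: 7.966 km = 4.30130 nmi.
Spread: 5.82000 − 3.17009 = 2.650 nmi.

2.650 nmi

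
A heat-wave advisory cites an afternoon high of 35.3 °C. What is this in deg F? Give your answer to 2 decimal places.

95.54 °F

°F = °C × 9/5 + 32 = 35.3 × 1.8 + 32 = 95.54 °F.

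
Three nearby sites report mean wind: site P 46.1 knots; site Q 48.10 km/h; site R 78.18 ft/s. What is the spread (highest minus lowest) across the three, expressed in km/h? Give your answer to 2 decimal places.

37.69 km/h

site P: 46.1 kt = 85.3772 km/h.
site R: 78.18 ft/s = 85.7854 km/h.
Spread: 85.7854 − 48.1000 = 37.69 km/h.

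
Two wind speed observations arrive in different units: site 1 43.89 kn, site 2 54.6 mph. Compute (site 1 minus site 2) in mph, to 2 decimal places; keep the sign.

-4.09 mph

site 1: 43.89 kt = 50.5077 mph.
Difference: 50.5077 − 54.6000 = -4.09 mph.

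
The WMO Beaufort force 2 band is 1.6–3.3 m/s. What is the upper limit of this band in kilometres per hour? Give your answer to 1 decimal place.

11.9 km/h

1.6–3.3 m/s × 3.6 = 5.8–11.9 km/h.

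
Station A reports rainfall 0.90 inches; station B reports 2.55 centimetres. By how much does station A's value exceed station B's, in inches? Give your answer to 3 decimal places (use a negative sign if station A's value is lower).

-0.104 in

station B: 2.55 cm = 1.00394 in.
Difference: 0.90000 − 1.00394 = -0.104 in.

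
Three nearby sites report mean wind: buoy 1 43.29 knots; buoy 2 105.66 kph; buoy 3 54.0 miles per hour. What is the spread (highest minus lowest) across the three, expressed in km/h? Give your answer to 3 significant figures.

25.5 km/h

buoy 1: 43.29 kt = 80.173 km/h.
buoy 3: 54.0 mph = 86.905 km/h.
Spread: 105.660 − 80.173 = 25.5 km/h.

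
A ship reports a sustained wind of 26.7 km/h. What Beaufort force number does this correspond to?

Beaufort force 4

26.7 km/h = 7.4 m/s, which is Beaufort 4 (moderate breeze, 5.5–7.9 m/s).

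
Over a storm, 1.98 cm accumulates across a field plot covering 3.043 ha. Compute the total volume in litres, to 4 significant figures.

Depth: 1.98 cm × 10 = 19.8 mm.
Area: 3.043 ha = 30430 m².
1 mm over 1 m² is 1 L, so volume = 19.8 × 30430 = 602514 L ≈ 602500 L.

602500 litres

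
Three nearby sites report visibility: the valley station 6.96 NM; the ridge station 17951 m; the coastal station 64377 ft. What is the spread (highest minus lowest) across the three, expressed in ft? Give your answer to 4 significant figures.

22090 ft

the valley station: 6.96 nmi = 42289.76 ft.
the ridge station: 17951 m = 58894.36 ft.
Spread: 64377.00 − 42289.76 = 22090 ft.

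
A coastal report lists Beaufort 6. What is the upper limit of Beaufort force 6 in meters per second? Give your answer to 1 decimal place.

13.8 m/s

Beaufort 6 (strong breeze) spans 10.8–13.8 m/s.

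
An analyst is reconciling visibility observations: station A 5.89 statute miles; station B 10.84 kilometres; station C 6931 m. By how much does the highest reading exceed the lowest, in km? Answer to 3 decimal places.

3.909 km

station A: 5.89 SM = 9.47904 km.
station C: 6931 m = 6.93100 km.
Spread: 10.84000 − 6.93100 = 3.909 km.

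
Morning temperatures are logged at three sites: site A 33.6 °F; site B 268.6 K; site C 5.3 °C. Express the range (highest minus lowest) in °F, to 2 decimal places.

17.73 °F

site A: 33.6 °F = 0.889 °C.
site B: 268.6 K = -4.550 °C.
Spread: 5.300 − (-4.550) = 9.850 °C = 17.73 °F.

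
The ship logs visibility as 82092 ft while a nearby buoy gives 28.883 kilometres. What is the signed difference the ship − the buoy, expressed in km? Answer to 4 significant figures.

-3.861 km

the ship: 82092 ft = 25.02164 km.
Difference: 25.02164 − 28.88300 = -3.861 km.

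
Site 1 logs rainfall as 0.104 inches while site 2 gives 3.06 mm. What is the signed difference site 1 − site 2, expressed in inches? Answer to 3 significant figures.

-0.0165 in

site 2: 3.06 mm = 0.120472 in.
Difference: 0.104000 − 0.120472 = -0.0165 in.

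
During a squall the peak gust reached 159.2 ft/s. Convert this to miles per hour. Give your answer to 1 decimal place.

108.5 mph

1 ft/s = 0.681818 mph, so 159.2 × 0.681818 = 108.5 mph.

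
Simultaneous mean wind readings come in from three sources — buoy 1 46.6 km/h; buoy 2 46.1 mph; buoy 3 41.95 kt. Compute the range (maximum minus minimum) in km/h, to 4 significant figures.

31.09 km/h

buoy 2: 46.1 mph = 74.1908 km/h.
buoy 3: 41.95 kt = 77.6914 km/h.
Spread: 77.6914 − 46.6000 = 31.09 km/h.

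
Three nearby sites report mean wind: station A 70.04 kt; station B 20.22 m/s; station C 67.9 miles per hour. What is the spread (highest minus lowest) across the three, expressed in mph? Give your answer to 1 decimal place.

station A: 70.04 kt = 80.601 mph.
station B: 20.22 m/s = 45.231 mph.
Spread: 80.601 − 45.231 = 35.4 mph.

35.4 mph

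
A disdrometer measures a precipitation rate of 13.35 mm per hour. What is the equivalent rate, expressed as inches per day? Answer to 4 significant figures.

12.61 in/day

13.35 mm/hour × 0.0393701 in/mm × 24 hour/day = 12.61 in/day.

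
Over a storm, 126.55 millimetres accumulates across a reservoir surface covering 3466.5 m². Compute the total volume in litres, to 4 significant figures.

1 mm over 1 m² is 1 L, so volume = 126.55 × 3466.5 = 438685.58 L ≈ 438700 L.

438700 litres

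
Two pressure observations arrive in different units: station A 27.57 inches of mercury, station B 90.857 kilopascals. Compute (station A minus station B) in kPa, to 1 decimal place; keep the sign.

station A: 27.57 inHg = 93.363 kPa.
Difference: 93.363 − 90.857 = 2.5 kPa.

2.5 kPa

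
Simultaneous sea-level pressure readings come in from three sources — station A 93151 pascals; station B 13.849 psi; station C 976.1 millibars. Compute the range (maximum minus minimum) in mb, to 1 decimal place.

44.6 mb

station A: 93151 Pa = 931.510 mb.
station B: 13.849 psi = 954.855 mb.
Spread: 976.100 − 931.510 = 44.6 mb.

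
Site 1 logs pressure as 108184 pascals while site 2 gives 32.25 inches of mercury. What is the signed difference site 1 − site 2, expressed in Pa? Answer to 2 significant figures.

-1000 Pa

site 2: 32.25 inHg = 109211.05 Pa.
Difference: 108184.00 − 109211.05 = -1000 Pa.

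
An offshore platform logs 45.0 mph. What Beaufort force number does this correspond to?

Beaufort force 8

45.0 mph = 20.1 m/s, which is Beaufort 8 (gale, 17.2–20.7 m/s).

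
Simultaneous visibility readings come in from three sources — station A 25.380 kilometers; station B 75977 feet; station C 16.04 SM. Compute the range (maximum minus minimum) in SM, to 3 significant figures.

station A: 25.380 km = 15.7704 SM.
station B: 75977 ft = 14.3896 SM.
Spread: 16.0400 − 14.3896 = 1.65 SM.

1.65 SM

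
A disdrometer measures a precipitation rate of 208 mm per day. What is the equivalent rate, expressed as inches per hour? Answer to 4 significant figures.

0.3412 in/hour

208 mm/day × 0.0393701 in/mm × 0.0416667 day/hour = 0.3412 in/hour.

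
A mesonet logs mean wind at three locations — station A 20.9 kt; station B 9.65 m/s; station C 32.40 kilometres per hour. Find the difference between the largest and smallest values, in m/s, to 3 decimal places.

1.752 m/s

station A: 20.9 kt = 10.75189 m/s.
station C: 32.40 km/h = 9.00000 m/s.
Spread: 10.75189 − 9.00000 = 1.752 m/s.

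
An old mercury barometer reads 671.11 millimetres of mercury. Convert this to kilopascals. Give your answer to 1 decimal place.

89.5 kPa

1 mmHg = 0.133322 kPa, so 671.11 × 0.133322 = 89.5 kPa.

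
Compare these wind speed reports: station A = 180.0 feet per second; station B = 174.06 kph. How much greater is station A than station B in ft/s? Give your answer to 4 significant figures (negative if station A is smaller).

21.37 ft/s

station B: 174.06 km/h = 158.6286 ft/s.
Difference: 180.0000 − 158.6286 = 21.37 ft/s.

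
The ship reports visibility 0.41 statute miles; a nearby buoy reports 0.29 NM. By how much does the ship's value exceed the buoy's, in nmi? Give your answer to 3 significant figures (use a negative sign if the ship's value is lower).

0.0663 nmi

the ship: 0.41 SM = 0.356280 nmi.
Difference: 0.356280 − 0.290000 = 0.0663 nmi.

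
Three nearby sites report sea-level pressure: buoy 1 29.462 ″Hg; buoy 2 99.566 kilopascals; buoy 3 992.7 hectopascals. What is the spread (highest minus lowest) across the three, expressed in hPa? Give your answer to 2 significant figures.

buoy 1: 29.462 inHg = 997.698 hPa.
buoy 2: 99.566 kPa = 995.660 hPa.
Spread: 997.698 − 992.700 = 5.0 hPa.

5.0 hPa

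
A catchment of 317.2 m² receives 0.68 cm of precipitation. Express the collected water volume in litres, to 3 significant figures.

Depth: 0.68 cm × 10 = 6.8 mm.
1 mm over 1 m² is 1 L, so volume = 6.8 × 317.2 = 2156.96 L ≈ 2160 L.

2160 litres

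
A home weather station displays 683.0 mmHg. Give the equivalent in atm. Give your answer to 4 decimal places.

0.8987 atm

1 mmHg = 0.00131579 atm, so 683.0 × 0.00131579 = 0.8987 atm.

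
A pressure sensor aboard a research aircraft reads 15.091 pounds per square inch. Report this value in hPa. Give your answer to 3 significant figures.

1 psi = 68.9476 hPa, so 15.091 × 68.9476 = 1040 hPa.

1040 hPa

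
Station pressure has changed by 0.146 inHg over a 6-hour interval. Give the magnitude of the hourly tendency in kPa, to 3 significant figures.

0.0824 kPa per hour

0.146 inHg / 6 h × 3.38639 kPa/inHg = 0.0824 kPa/h.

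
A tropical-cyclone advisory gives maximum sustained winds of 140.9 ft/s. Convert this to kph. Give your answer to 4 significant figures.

154.6 km/h

1 ft/s = 1.09728 km/h, so 140.9 × 1.09728 = 154.6 km/h.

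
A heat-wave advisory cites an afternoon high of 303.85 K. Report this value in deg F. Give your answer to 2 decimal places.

First to °C: 30.70 °C.
Then to °F: 87.26 °F.

87.26 °F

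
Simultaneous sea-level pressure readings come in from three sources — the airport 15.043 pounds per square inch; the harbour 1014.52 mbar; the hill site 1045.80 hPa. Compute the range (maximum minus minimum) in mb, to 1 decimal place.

31.3 mb

the airport: 15.043 psi = 1037.178 mb.
the hill site: 1045.80 hPa = 1045.800 mb.
Spread: 1045.800 − 1014.520 = 31.3 mb.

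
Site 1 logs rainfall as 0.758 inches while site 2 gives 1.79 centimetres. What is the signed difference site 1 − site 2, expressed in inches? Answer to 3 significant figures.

0.0533 in

site 2: 1.79 cm = 0.704724 in.
Difference: 0.758000 − 0.704724 = 0.0533 in.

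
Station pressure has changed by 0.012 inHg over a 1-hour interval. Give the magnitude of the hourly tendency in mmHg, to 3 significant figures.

0.012 inHg / 1 h × 25.4 mmHg/inHg = 0.305 mmHg/h.

0.305 mmHg per hour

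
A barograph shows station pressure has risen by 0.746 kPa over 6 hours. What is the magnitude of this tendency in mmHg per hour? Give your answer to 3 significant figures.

0.746 kPa / 6 h × 7.50062 mmHg/kPa = 0.933 mmHg/h.

0.933 mmHg per hour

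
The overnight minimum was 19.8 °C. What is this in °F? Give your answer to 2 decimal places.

°F = °C × 9/5 + 32 = 19.8 × 1.8 + 32 = 67.64 °F.

67.64 °F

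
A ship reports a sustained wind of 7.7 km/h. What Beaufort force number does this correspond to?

7.7 km/h = 2.1 m/s, which is Beaufort 2 (light breeze, 1.6–3.3 m/s).

Beaufort force 2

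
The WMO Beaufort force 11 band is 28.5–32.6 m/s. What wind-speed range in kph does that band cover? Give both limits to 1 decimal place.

28.5–32.6 m/s × 3.6 = 102.6–117.4 km/h.

102.6 to 117.4 km/h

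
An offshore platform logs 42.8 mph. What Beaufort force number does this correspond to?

42.8 mph = 19.1 m/s, which is Beaufort 8 (gale, 17.2–20.7 m/s).

Beaufort force 8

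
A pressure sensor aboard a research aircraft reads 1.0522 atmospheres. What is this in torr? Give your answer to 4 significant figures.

799.7 mmHg

1 atm = 760 mmHg, so 1.0522 × 760 = 799.7 mmHg.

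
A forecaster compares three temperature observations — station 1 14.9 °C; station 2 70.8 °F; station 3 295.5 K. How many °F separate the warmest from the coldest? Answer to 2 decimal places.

13.41 °F

station 2: 70.8 °F = 21.556 °C.
station 3: 295.5 K = 22.350 °C.
Spread: 22.350 − 14.900 = 7.450 °C = 13.41 °F.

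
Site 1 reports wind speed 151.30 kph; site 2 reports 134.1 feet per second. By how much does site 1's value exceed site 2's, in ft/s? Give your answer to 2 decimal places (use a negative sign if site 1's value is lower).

site 1: 151.30 km/h = 137.8864 ft/s.
Difference: 137.8864 − 134.1000 = 3.79 ft/s.

3.79 ft/s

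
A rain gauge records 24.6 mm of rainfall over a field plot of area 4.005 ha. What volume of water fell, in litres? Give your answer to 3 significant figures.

Area: 4.005 ha = 40050 m².
1 mm over 1 m² is 1 L, so volume = 24.6 × 40050 = 985230 L ≈ 985000 L.

985000 litres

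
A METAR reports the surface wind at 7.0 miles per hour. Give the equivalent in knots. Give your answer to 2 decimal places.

6.08 kt

1 mph = 0.868976 kt, so 7.0 × 0.868976 = 6.08 kt.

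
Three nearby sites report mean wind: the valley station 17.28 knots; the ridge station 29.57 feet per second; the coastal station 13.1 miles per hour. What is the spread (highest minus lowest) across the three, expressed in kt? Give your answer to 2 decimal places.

6.14 kt

the ridge station: 29.57 ft/s = 17.5197 kt.
the coastal station: 13.1 mph = 11.3836 kt.
Spread: 17.5197 − 11.3836 = 6.14 kt.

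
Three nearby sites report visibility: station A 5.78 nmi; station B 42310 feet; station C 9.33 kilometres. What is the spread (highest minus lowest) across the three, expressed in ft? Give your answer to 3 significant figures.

station A: 5.78 nmi = 35119.95 ft.
station C: 9.33 km = 30610.24 ft.
Spread: 42310.00 − 30610.24 = 11700 ft.

11700 ft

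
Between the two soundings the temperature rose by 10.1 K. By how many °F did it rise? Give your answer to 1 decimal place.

18.2 °F

For a temperature change the 32° offset cancels: Δ°F = 10.1 × 1.8 = 18.2 °F.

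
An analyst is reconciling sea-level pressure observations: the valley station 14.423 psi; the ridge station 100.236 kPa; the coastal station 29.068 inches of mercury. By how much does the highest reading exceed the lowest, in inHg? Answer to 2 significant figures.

0.53 inHg

the valley station: 14.423 psi = 29.3655 inHg.
the ridge station: 100.236 kPa = 29.5997 inHg.
Spread: 29.5997 − 29.0680 = 0.53 inHg.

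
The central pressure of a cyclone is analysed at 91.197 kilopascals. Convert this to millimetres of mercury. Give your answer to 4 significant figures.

1 kPa = 7.50062 mmHg, so 91.197 × 7.50062 = 684.0 mmHg.

684.0 mmHg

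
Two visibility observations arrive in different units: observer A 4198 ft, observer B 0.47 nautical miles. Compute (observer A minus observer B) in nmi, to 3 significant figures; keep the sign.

observer A: 4198 ft = 0.69090 nmi.
Difference: 0.69090 − 0.47000 = 0.221 nmi.

0.221 nmi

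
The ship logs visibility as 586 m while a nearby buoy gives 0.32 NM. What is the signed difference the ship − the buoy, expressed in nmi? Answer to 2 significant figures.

the ship: 586 m = 0.316415 nmi.
Difference: 0.316415 − 0.320000 = -0.0036 nmi.

-0.0036 nmi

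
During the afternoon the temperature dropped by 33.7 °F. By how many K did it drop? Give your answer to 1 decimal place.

For a temperature change the 32° offset cancels: ΔK = 33.7 × 0.5556 = 18.7 K.

18.7 K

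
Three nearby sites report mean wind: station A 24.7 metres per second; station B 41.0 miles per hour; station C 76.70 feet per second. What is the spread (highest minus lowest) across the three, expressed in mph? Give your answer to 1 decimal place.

14.3 mph

station A: 24.7 m/s = 55.252 mph.
station C: 76.70 ft/s = 52.295 mph.
Spread: 55.252 − 41.000 = 14.3 mph.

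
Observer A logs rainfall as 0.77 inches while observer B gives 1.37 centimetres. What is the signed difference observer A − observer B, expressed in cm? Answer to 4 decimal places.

0.5858 cm

observer A: 0.77 in = 1.955800 cm.
Difference: 1.955800 − 1.370000 = 0.5858 cm.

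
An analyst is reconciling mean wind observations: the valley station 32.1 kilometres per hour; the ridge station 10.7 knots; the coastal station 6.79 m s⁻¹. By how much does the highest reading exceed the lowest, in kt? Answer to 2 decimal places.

the valley station: 32.1 km/h = 17.3326 kt.
the coastal station: 6.79 m/s = 13.1987 kt.
Spread: 17.3326 − 10.7000 = 6.63 kt.

6.63 kt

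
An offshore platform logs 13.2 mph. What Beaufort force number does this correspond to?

Beaufort force 4

13.2 mph = 5.9 m/s, which is Beaufort 4 (moderate breeze, 5.5–7.9 m/s).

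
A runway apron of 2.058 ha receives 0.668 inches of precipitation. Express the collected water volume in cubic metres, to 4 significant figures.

349.2 cubic metres

Depth: 0.668 in × 25.4 = 16.9672 mm.
Area: 2.058 ha = 20580 m².
1 mm over 1 m² is 1 L, so volume = 16.9672 × 20580 = 349184.98 L = 349.2 m³.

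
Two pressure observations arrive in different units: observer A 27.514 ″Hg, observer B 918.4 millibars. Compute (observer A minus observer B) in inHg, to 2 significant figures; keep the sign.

observer B: 918.4 mb = 27.1203 inHg.
Difference: 27.5140 − 27.1203 = 0.39 inHg.

0.39 inHg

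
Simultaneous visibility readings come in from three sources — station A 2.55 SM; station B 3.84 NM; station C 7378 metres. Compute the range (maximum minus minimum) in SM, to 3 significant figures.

2.03 SM

station B: 3.84 nmi = 4.4190 SM.
station C: 7378 m = 4.5845 SM.
Spread: 4.5845 − 2.5500 = 2.03 SM.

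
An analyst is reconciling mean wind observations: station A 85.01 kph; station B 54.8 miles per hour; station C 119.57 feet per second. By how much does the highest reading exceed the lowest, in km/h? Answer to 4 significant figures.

station B: 54.8 mph = 88.1921 km/h.
station C: 119.57 ft/s = 131.2018 km/h.
Spread: 131.2018 − 85.0100 = 46.19 km/h.

46.19 km/h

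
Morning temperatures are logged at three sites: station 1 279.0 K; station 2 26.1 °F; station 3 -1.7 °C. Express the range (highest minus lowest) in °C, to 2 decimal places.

9.13 °C

station 1: 279.0 K = 5.850 °C.
station 2: 26.1 °F = -3.278 °C.
Spread: 5.850 − (-3.278) = 9.128 °C.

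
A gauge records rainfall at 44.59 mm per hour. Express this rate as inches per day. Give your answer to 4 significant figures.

44.59 mm/hour × 0.0393701 in/mm × 24 hour/day = 42.13 in/day.

42.13 in/day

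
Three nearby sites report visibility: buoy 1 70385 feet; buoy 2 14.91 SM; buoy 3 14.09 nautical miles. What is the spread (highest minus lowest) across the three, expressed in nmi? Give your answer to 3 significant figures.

2.51 nmi

buoy 1: 70385 ft = 11.5839 nmi.
buoy 2: 14.91 SM = 12.9564 nmi.
Spread: 14.0900 − 11.5839 = 2.51 nmi.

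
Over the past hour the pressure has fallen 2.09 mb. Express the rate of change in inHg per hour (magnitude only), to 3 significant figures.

0.0617 inHg per hour

2.09 mb / 1 h × 0.02953 inHg/mb = 0.0617 inHg/h.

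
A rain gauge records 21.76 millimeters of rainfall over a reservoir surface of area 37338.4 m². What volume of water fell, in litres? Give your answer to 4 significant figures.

1 mm over 1 m² is 1 L, so volume = 21.76 × 37338.4 = 812483.58 L ≈ 812500 L.

812500 litres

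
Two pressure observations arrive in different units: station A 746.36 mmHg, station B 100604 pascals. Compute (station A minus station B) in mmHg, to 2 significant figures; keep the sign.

station B: 100604 Pa = 754.592 mmHg.
Difference: 746.360 − 754.592 = -8.2 mmHg.

-8.2 mmHg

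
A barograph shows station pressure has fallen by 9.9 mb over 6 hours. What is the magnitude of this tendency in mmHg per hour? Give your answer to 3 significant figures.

9.9 mb / 6 h × 0.750062 mmHg/mb = 1.24 mmHg/h.

1.24 mmHg per hour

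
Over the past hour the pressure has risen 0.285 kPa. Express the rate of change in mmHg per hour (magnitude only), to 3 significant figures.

2.14 mmHg per hour

0.285 kPa / 1 h × 7.50062 mmHg/kPa = 2.14 mmHg/h.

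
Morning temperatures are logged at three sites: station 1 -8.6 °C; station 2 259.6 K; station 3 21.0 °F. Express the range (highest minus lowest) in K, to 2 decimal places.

7.44 K

station 2: 259.6 K = -13.550 °C.
station 3: 21.0 °F = -6.111 °C.
Spread: (-6.111) − (-13.550) = 7.439 °C.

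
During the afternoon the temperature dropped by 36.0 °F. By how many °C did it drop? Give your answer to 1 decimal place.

20.0 °C

Converting a difference, only the 9/5 scale factor applies: Δ°C = 36.0 × 0.5556 = 20.0 °C.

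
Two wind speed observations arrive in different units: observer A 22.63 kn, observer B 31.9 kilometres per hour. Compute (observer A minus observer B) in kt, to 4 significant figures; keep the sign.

5.405 kt

observer B: 31.9 km/h = 17.22462 kt.
Difference: 22.63000 − 17.22462 = 5.405 kt.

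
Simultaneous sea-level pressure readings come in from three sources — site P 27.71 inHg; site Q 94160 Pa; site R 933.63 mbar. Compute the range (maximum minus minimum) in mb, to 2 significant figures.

site P: 27.71 inHg = 938.368 mb.
site Q: 94160 Pa = 941.600 mb.
Spread: 941.600 − 933.630 = 8.0 mb.

8.0 mb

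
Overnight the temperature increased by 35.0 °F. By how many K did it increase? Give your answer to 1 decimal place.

For a temperature change the 32° offset cancels: ΔK = 35.0 × 0.5556 = 19.4 K.

19.4 K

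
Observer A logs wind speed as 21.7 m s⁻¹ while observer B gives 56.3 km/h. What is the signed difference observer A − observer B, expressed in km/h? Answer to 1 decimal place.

21.8 km/h

observer A: 21.7 m/s = 78.120 km/h.
Difference: 78.120 − 56.300 = 21.8 km/h.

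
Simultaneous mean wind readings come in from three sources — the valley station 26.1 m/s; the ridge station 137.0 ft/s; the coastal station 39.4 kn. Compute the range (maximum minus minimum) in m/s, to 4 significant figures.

21.49 m/s

the ridge station: 137.0 ft/s = 41.7576 m/s.
the coastal station: 39.4 kt = 20.2691 m/s.
Spread: 41.7576 − 20.2691 = 21.49 m/s.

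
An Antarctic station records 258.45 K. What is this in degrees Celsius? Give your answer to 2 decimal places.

°C = 258.45 − 273.15 = -14.70 °C.

-14.70 °C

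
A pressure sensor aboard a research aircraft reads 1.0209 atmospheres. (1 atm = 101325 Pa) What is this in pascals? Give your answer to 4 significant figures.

1 atm = 101325 Pa, so 1.0209 × 101325 = 103400 Pa.

103400 Pa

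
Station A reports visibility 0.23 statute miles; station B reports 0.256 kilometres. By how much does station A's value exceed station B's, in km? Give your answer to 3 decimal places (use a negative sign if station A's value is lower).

station A: 0.23 SM = 0.37015 km.
Difference: 0.37015 − 0.25600 = 0.114 km.

0.114 km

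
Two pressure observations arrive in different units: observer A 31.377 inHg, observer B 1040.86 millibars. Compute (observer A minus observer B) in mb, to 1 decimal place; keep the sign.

21.7 mb

observer A: 31.377 inHg = 1062.547 mb.
Difference: 1062.547 − 1040.860 = 21.7 mb.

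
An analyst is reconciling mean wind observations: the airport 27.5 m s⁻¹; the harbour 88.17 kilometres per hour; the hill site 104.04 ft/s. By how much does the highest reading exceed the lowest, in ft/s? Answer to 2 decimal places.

the airport: 27.5 m/s = 90.2231 ft/s.
the harbour: 88.17 km/h = 80.3532 ft/s.
Spread: 104.0400 − 80.3532 = 23.69 ft/s.

23.69 ft/s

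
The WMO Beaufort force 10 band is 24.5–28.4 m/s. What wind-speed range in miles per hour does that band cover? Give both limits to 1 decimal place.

24.5–28.4 m/s × 2.237 = 54.8–63.5 mph.

54.8 to 63.5 mph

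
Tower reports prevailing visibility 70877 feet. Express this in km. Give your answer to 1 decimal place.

21.6 km

1 ft = 0.0003048 km, so 70877 × 0.0003048 = 21.6 km.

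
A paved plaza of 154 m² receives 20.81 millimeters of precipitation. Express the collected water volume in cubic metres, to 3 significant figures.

3.20 cubic metres

1 mm over 1 m² is 1 L, so volume = 20.81 × 154 = 3204.74 L = 3.20 m³.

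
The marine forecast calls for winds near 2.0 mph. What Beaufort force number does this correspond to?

2.0 mph = 0.9 m/s, which is Beaufort 1 (light air, 0.3–1.5 m/s).

Beaufort force 1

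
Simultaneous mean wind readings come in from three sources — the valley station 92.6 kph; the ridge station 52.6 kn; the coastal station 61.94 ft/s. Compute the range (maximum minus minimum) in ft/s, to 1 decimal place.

the valley station: 92.6 km/h = 84.390 ft/s.
the ridge station: 52.6 kt = 88.779 ft/s.
Spread: 88.779 − 61.940 = 26.8 ft/s.

26.8 ft/s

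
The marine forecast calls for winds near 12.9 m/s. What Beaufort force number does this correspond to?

12.9 m/s lies in the Beaufort 6 band (strong breeze, 10.8–13.8 m/s).

Beaufort force 6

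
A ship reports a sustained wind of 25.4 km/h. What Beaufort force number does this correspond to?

Beaufort force 4

25.4 km/h = 7.1 m/s, which is Beaufort 4 (moderate breeze, 5.5–7.9 m/s).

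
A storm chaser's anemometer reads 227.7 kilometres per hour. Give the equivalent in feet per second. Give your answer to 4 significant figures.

1 km/h = 0.911344 ft/s, so 227.7 × 0.911344 = 207.5 ft/s.

207.5 ft/s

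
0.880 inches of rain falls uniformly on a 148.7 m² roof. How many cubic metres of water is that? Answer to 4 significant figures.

3.324 cubic metres

Depth: 0.880 in × 25.4 = 22.352 mm.
1 mm over 1 m² is 1 L, so volume = 22.352 × 148.7 = 3323.7424 L = 3.324 m³.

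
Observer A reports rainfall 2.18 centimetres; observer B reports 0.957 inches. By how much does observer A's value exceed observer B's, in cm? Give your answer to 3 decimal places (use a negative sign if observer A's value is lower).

observer B: 0.957 in = 2.43078 cm.
Difference: 2.18000 − 2.43078 = -0.251 cm.

-0.251 cm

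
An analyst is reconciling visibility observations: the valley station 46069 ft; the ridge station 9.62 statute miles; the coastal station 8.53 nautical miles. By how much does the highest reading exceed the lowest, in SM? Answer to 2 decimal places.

1.09 SM

the valley station: 46069 ft = 8.7252 SM.
the coastal station: 8.53 nmi = 9.8161 SM.
Spread: 9.8161 − 8.7252 = 1.09 SM.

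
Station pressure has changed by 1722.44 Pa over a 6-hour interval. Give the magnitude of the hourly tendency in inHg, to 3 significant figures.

0.0848 inHg per hour

1722.44 Pa / 6 h × 0.0002953 inHg/Pa = 0.0848 inHg/h.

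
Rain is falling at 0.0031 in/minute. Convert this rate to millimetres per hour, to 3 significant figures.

4.72 mm/hour

0.0031 in/minute × 25.4 mm/in × 60 minute/hour = 4.72 mm/hour.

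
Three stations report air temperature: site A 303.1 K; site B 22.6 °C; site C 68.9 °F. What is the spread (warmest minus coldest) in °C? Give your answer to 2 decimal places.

site A: 303.1 K = 29.950 °C.
site C: 68.9 °F = 20.500 °C.
Spread: 29.950 − 20.500 = 9.450 °C.

9.45 °C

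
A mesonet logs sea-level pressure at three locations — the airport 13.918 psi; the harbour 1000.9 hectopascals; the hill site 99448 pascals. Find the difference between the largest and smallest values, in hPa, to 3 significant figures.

41.3 hPa

the airport: 13.918 psi = 959.612 hPa.
the hill site: 99448 Pa = 994.480 hPa.
Spread: 1000.900 − 959.612 = 41.3 hPa.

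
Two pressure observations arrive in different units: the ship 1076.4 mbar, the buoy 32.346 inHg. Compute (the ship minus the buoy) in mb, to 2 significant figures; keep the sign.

the buoy: 32.346 inHg = 1095.36 mb.
Difference: 1076.40 − 1095.36 = -19 mb.

-19 mb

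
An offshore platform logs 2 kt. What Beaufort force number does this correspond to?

Beaufort force 1

2 kt lies in the Beaufort 1 band (light air, 1–3 kt).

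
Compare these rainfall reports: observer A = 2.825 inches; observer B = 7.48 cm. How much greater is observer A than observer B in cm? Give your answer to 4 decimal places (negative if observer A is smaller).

-0.3045 cm

observer A: 2.825 in = 7.175500 cm.
Difference: 7.175500 − 7.480000 = -0.3045 cm.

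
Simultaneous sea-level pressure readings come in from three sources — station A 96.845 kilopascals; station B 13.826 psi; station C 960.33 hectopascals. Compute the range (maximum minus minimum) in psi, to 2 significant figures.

station A: 96.845 kPa = 14.0462 psi.
station C: 960.33 hPa = 13.9284 psi.
Spread: 14.0462 − 13.8260 = 0.22 psi.

0.22 psi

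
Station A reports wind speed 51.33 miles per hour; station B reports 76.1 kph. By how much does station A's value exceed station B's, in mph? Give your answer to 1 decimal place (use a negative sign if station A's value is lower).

station B: 76.1 km/h = 47.286 mph.
Difference: 51.330 − 47.286 = 4.0 mph.

4.0 mph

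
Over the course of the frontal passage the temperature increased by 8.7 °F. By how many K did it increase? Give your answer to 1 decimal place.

4.8 K

Converting a difference, only the 9/5 scale factor applies: ΔK = 8.7 × 0.5556 = 4.8 K.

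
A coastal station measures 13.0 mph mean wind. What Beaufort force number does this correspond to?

13.0 mph = 5.8 m/s, which is Beaufort 4 (moderate breeze, 5.5–7.9 m/s).

Beaufort force 4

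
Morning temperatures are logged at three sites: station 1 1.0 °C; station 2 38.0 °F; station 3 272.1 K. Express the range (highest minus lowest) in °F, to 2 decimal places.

7.89 °F

station 2: 38.0 °F = 3.333 °C.
station 3: 272.1 K = -1.050 °C.
Spread: 3.333 − (-1.050) = 4.383 °C = 7.89 °F.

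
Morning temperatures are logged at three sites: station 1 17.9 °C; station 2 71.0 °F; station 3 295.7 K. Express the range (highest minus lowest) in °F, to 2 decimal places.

8.37 °F

station 2: 71.0 °F = 21.667 °C.
station 3: 295.7 K = 22.550 °C.
Spread: 22.550 − 17.900 = 4.650 °C = 8.37 °F.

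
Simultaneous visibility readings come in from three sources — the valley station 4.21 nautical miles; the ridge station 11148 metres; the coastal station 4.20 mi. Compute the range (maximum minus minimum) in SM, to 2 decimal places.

the valley station: 4.21 nmi = 4.8448 SM.
the ridge station: 11148 m = 6.9270 SM.
Spread: 6.9270 − 4.2000 = 2.73 SM.

2.73 SM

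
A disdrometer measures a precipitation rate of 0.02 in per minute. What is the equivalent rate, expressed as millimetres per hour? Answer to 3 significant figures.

0.02 in/minute × 25.4 mm/in × 60 minute/hour = 30.5 mm/hour.

30.5 mm/hour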